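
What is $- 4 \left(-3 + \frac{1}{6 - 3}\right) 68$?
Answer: $\frac{2176}{3} \approx 725.33$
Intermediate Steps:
$- 4 \left(-3 + \frac{1}{6 - 3}\right) 68 = - 4 \left(-3 + \frac{1}{3}\right) 68 = \left(-4\right) \left(- \frac{8}{3}\right) 68 = \frac{32}{3} \cdot 68 = \frac{2176}{3}$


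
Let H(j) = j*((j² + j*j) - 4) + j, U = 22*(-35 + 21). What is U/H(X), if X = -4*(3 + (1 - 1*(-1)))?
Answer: 77/3985 ≈ 0.019322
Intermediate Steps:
X = -20 (X = -4*(3 + (1 + 1)) = -4*(3 + 2) = -4*5 = -20)
U = -308 (U = 22*(-14) = -308)
H(j) = j + j*(-4 + 2*j²) (H(j) = j*((j² + j²) - 4) + j = j*(2*j² - 4) + j = j*(-4 + 2*j²) + j = j + j*(-4 + 2*j²))
U/H(X) = -308*(-1/(20*(-3 + 2*(-20)²))) = -308*(-1/(20*(-3 + 2*400))) = -308*(-1/(20*(-3 + 800))) = -308/((-20*797)) = -308/(-15940) = -308*(-1/15940) = 77/3985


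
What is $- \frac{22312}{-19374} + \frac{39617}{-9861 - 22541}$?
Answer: $- \frac{22293167}{313878174} \approx -0.071025$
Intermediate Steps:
$- \frac{22312}{-19374} + \frac{39617}{-9861 - 22541} = \left(-22312\right) \left(- \frac{1}{19374}\right) + \frac{39617}{-32402} = \frac{11156}{9687} + 39617 \left(- \frac{1}{32402}\right) = \frac{11156}{9687} - \frac{39617}{32402} = - \frac{22293167}{313878174}$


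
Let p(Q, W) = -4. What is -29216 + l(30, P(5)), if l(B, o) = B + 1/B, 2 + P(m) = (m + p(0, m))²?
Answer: -875579/30 ≈ -29186.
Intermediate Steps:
P(m) = -2 + (-4 + m)² (P(m) = -2 + (m - 4)² = -2 + (-4 + m)²)
-29216 + l(30, P(5)) = -29216 + (30 + 1/30) = -29216 + 901/30 = -875579/30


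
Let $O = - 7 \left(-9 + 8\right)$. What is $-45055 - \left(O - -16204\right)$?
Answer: $-61266$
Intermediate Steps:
$O = 7$ ($O = \left(-7\right) \left(-1\right) = 7$)
$-45055 - \left(O - -16204\right) = -45055 - \left(7 - -16204\right) = -45055 - \left(7 + 16204\right) = -45055 - 16211 = -61266$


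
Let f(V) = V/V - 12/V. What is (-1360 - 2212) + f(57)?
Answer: -67853/19 ≈ -3571.2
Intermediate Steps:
f(V) = 1 - 12/V
(-1360 - 2212) + f(57) = (-1360 - 2212) + (-12 + 57)/57 = -3572 + (1/57)*45 = -3572 + 15/19 = -67853/19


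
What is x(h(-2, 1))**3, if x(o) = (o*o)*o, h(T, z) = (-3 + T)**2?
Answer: 3814697265625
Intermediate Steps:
x(o) = o**3 (x(o) = o**2*o = o**3)
x(h(-2, 1))**3 = (((-3 - 2)**2)**3)**3 = (((-5)**2)**3)**3 = (25**3)**3 = 15625**3 = 3814697265625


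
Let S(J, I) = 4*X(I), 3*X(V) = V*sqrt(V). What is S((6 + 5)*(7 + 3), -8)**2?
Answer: -8192/9 ≈ -910.22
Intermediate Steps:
X(V) = V**(3/2)/3 (X(V) = (V*sqrt(V))/3 = V**(3/2)/3)
S(J, I) = 4*I**(3/2)/3 (S(J, I) = 4*(I**(3/2)/3) = 4*I**(3/2)/3)
S((6 + 5)*(7 + 3), -8)**2 = (4*(-8)**(3/2)/3)**2 = (4*(-16*I*sqrt(2))/3)**2 = (-64*I*sqrt(2)/3)**2 = -8192/9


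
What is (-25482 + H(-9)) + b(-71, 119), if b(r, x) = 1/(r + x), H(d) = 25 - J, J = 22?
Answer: -1222991/48 ≈ -25479.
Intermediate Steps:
H(d) = 3 (H(d) = 25 - 1*22 = 25 - 22 = 3)
(-25482 + H(-9)) + b(-71, 119) = (-25482 + 3) + 1/(-71 + 119) = -25479 + 1/48 = -1222991/48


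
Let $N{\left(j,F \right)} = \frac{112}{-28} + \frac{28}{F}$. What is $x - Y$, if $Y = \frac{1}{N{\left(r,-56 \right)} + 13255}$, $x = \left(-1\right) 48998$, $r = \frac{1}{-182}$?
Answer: $- \frac{1298496000}{26501} \approx -48998.0$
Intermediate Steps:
$r = - \frac{1}{182} \approx -0.0054945$
$N{\left(j,F \right)} = -4 + \frac{28}{F}$ ($N{\left(j,F \right)} = 112 \left(- \frac{1}{28}\right) + \frac{28}{F} = -4 + \frac{28}{F}$)
$x = -48998$
$Y = \frac{2}{26501}$ ($Y = \frac{1}{\left(-4 + \frac{28}{-56}\right) + 13255} = \frac{1}{\left(-4 + 28 \left(- \frac{1}{56}\right)\right) + 13255} = \frac{1}{\left(-4 - \frac{1}{2}\right) + 13255} = \frac{1}{- \frac{9}{2} + 13255} = \frac{1}{\frac{26501}{2}} = \frac{2}{26501} \approx 7.5469 \cdot 10^{-5}$)
$x - Y = -48998 - \frac{2}{26501} = - \frac{1298496000}{26501}$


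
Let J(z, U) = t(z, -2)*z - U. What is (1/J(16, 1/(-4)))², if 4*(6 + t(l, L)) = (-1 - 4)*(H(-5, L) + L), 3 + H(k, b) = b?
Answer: 16/31329 ≈ 0.00051071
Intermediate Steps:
H(k, b) = -3 + b
t(l, L) = -9/4 - 5*L/2 (t(l, L) = -6 + ((-1 - 4)*((-3 + L) + L))/4 = -6 + (-5*(-3 + 2*L))/4 = -6 + (15 - 10*L)/4 = -6 + (15/4 - 5*L/2) = -9/4 - 5*L/2)
J(z, U) = -U + 11*z/4 (J(z, U) = (-9/4 - 5/2*(-2))*z - U = (-9/4 + 5)*z - U = 11*z/4 - U = -U + 11*z/4)
(1/J(16, 1/(-4)))² = (1/(-1/(-4) + (11/4)*16))² = (1/(-1*(-¼) + 44))² = (1/(¼ + 44))² = (1/(177/4))² = (4/177)² = 16/31329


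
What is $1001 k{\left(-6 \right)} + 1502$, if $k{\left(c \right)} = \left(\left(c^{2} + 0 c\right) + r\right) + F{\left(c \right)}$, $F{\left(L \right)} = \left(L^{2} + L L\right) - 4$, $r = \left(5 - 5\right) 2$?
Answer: $105606$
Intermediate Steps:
$r = 0$ ($r = 0 \cdot 2 = 0$)
$F{\left(L \right)} = -4 + 2 L^{2}$ ($F{\left(L \right)} = \left(L^{2} + L^{2}\right) - 4 = 2 L^{2} - 4 = -4 + 2 L^{2}$)
$k{\left(c \right)} = -4 + 3 c^{2}$ ($k{\left(c \right)} = \left(\left(c^{2} + 0 c\right) + 0\right) + \left(-4 + 2 c^{2}\right) = \left(\left(c^{2} + 0\right) + 0\right) + \left(-4 + 2 c^{2}\right) = \left(c^{2} + 0\right) + \left(-4 + 2 c^{2}\right) = c^{2} + \left(-4 + 2 c^{2}\right) = -4 + 3 c^{2}$)
$1001 k{\left(-6 \right)} + 1502 = 1001 \left(-4 + 3 \left(-6\right)^{2}\right) + 1502 = 1001 \left(-4 + 3 \cdot 36\right) + 1502 = 1001 \left(-4 + 108\right) + 1502 = 1001 \cdot 104 + 1502 = 104104 + 1502 = 105606$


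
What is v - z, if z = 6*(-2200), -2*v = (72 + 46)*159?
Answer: 3819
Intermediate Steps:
v = -9381 (v = -(72 + 46)*159/2 = -59*159 = -½*18762 = -9381)
z = -13200
v - z = -9381 - 1*(-13200) = -9381 + 13200 = 3819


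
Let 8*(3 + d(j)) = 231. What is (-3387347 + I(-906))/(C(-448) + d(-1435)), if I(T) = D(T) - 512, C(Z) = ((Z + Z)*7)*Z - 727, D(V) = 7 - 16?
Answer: -27102944/22473239 ≈ -1.2060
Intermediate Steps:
D(V) = -9
C(Z) = -727 + 14*Z² (C(Z) = ((2*Z)*7)*Z - 727 = (14*Z)*Z - 727 = 14*Z² - 727 = -727 + 14*Z²)
d(j) = 207/8 (d(j) = -3 + (⅛)*231 = -3 + 231/8 = 207/8)
I(T) = -521 (I(T) = -9 - 512 = -521)
(-3387347 + I(-906))/(C(-448) + d(-1435)) = (-3387347 - 521)/((-727 + 14*(-448)²) + 207/8) = -3387868/((-727 + 14*200704) + 207/8) = -3387868/((-727 + 2809856) + 207/8) = -3387868/(2809129 + 207/8) = -3387868/22473239/8 = -3387868*8/22473239 = -27102944/22473239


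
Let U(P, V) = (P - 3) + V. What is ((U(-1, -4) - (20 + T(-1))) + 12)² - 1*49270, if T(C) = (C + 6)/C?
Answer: -49149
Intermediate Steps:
T(C) = (6 + C)/C
U(P, V) = -3 + P + V (U(P, V) = (-3 + P) + V = -3 + P + V)
((U(-1, -4) - (20 + T(-1))) + 12)² - 1*49270 = (((-3 - 1 - 4) - (20 + (6 - 1)/(-1))) + 12)² - 1*49270 = ((-8 - (20 - 1*5)) + 12)² - 49270 = ((-8 - (20 - 5)) + 12)² - 49270 = ((-8 - 1*15) + 12)² - 49270 = ((-8 - 15) + 12)² - 49270 = (-23 + 12)² - 49270 = (-11)² - 49270 = 121 - 49270 = -49149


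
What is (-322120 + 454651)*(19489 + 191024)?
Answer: 27899498403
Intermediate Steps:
(-322120 + 454651)*(19489 + 191024) = 132531*210513 = 27899498403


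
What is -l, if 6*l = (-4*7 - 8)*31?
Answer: 186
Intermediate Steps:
l = -186 (l = ((-4*7 - 8)*31)/6 = ((-28 - 8)*31)/6 = (-36*31)/6 = (1/6)*(-1116) = -186)
-l = -1*(-186) = 186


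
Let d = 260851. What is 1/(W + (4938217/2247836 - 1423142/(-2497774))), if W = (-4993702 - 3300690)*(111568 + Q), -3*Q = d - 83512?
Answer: -2807293158532/1221403655024607023770685 ≈ -2.2984e-12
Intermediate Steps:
Q = -59113 (Q = -(260851 - 83512)/3 = -1/3*177339 = -59113)
W = -435082332360 (W = (-4993702 - 3300690)*(111568 - 59113) = -8294392*52455 = -435082332360)
1/(W + (4938217/2247836 - 1423142/(-2497774))) = 1/(-435082332360 + (4938217/2247836 - 1423142/(-2497774))) = 1/(-435082332360 + (4938217*(1/2247836) - 1423142*(-1/2497774))) = 1/(-435082332360 + (4938217/2247836 + 711571/1248887)) = 1/(-435082332360 + 7766769924835/2807293158532) = 1/(-1221403655024607023770685/2807293158532) = -2807293158532/1221403655024607023770685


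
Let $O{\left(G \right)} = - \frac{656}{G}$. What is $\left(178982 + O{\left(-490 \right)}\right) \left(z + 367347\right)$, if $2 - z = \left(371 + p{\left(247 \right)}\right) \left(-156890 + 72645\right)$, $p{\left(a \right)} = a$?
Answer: $\frac{2299136913586762}{245} \approx 9.3842 \cdot 10^{12}$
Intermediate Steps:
$z = 52063412$ ($z = 2 - \left(371 + 247\right) \left(-156890 + 72645\right) = 2 - 618 \left(-84245\right) = 2 - -52063410 = 2 + 52063410 = 52063412$)
$\left(178982 + O{\left(-490 \right)}\right) \left(z + 367347\right) = \left(178982 - \frac{656}{-490}\right) \left(52063412 + 367347\right) = \left(178982 - - \frac{328}{245}\right) 52430759 = \left(178982 + \frac{328}{245}\right) 52430759 = \frac{43850918}{245} \cdot 52430759 = \frac{2299136913586762}{245}$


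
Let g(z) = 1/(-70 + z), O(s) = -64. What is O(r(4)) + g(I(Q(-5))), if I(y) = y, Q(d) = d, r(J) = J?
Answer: -4801/75 ≈ -64.013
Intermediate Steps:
O(r(4)) + g(I(Q(-5))) = -64 + 1/(-70 - 5) = -64 + 1/(-75) = -64 - 1/75 = -4801/75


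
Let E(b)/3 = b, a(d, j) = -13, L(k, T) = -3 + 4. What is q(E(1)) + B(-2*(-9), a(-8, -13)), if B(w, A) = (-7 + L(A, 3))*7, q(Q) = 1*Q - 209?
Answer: -248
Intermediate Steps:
L(k, T) = 1
E(b) = 3*b
q(Q) = -209 + Q (q(Q) = Q - 209 = -209 + Q)
B(w, A) = -42 (B(w, A) = (-7 + 1)*7 = -6*7 = -42)
q(E(1)) + B(-2*(-9), a(-8, -13)) = (-209 + 3*1) - 42 = (-209 + 3) - 42 = -206 - 42 = -248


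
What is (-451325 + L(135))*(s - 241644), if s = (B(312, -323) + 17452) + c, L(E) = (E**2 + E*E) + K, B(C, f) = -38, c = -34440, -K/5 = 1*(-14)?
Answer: 107297609350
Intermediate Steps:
K = 70 (K = -5*(-14) = 70)
L(E) = 70 + 2*E**2 (L(E) = (E**2 + E*E) + 70 = (E**2 + E**2) + 70 = 2*E**2 + 70 = 70 + 2*E**2)
s = -17026 (s = (-38 + 17452) - 34440 = 17414 - 34440 = -17026)
(-451325 + L(135))*(s - 241644) = (-451325 + (70 + 2*135**2))*(-17026 - 241644) = (-451325 + (70 + 2*18225))*(-258670) = (-451325 + (70 + 36450))*(-258670) = (-451325 + 36520)*(-258670) = -414805*(-258670) = 107297609350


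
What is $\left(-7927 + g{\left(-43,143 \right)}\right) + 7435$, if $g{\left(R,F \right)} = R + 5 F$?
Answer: $180$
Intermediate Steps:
$\left(-7927 + g{\left(-43,143 \right)}\right) + 7435 = \left(-7927 + \left(-43 + 5 \cdot 143\right)\right) + 7435 = \left(-7927 + \left(-43 + 715\right)\right) + 7435 = \left(-7927 + 672\right) + 7435 = -7255 + 7435 = 180$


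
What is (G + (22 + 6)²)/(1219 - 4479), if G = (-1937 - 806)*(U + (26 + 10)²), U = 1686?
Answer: 4089421/1630 ≈ 2508.8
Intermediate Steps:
G = -8179626 (G = (-1937 - 806)*(1686 + (26 + 10)²) = -2743*(1686 + 36²) = -2743*(1686 + 1296) = -2743*2982 = -8179626)
(G + (22 + 6)²)/(1219 - 4479) = (-8179626 + (22 + 6)²)/(1219 - 4479) = (-8179626 + 28²)/(-3260) = (-8179626 + 784)*(-1/3260) = -8178842*(-1/3260) = 4089421/1630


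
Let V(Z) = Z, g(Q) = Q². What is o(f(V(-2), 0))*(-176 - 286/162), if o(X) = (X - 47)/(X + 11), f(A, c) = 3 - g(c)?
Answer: 45254/81 ≈ 558.69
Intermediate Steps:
f(A, c) = 3 - c²
o(X) = (-47 + X)/(11 + X)
o(f(V(-2), 0))*(-176 - 286/162) = ((-47 + (3 - 1*0²))/(11 + (3 - 1*0²)))*(-176 - 286/162) = ((-47 + (3 - 1*0))/(11 + (3 - 1*0)))*(-176 - 286*1/162) = ((-47 + (3 + 0))/(11 + (3 + 0)))*(-176 - 143/81) = ((-47 + 3)/(11 + 3))*(-14399/81) = (-44/14)*(-14399/81) = ((1/14)*(-44))*(-14399/81) = -22/7*(-14399/81) = 45254/81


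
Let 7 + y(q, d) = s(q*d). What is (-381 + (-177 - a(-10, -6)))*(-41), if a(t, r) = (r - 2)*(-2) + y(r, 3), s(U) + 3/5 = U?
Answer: 112422/5 ≈ 22484.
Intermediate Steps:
s(U) = -⅗ + U
y(q, d) = -38/5 + d*q (y(q, d) = -7 + (-⅗ + q*d) = -7 + (-⅗ + d*q) = -38/5 + d*q)
a(t, r) = -18/5 + r (a(t, r) = (r - 2)*(-2) + (-38/5 + 3*r) = (-2 + r)*(-2) + (-38/5 + 3*r) = (4 - 2*r) + (-38/5 + 3*r) = -18/5 + r)
(-381 + (-177 - a(-10, -6)))*(-41) = (-381 + (-177 - (-18/5 - 6)))*(-41) = (-381 + (-177 - 1*(-48/5)))*(-41) = (-381 + (-177 + 48/5))*(-41) = (-381 - 837/5)*(-41) = -2742/5*(-41) = 112422/5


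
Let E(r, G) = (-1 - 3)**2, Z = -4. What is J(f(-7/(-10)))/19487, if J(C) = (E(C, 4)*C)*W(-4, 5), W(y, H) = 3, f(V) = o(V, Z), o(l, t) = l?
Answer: 168/97435 ≈ 0.0017242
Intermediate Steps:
f(V) = V
E(r, G) = 16 (E(r, G) = (-4)**2 = 16)
J(C) = 48*C (J(C) = (16*C)*3 = 48*C)
J(f(-7/(-10)))/19487 = (48*(-7/(-10)))/19487 = (48*(-7*(-1/10)))*(1/19487) = (48*(7/10))*(1/19487) = (168/5)*(1/19487) = 168/97435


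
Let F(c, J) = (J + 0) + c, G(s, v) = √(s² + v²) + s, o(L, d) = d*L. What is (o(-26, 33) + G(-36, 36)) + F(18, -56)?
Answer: -932 + 36*√2 ≈ -881.09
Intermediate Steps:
o(L, d) = L*d
G(s, v) = s + √(s² + v²)
F(c, J) = J + c
(o(-26, 33) + G(-36, 36)) + F(18, -56) = (-26*33 + (-36 + √((-36)² + 36²))) + (-56 + 18) = (-858 + (-36 + √(1296 + 1296))) - 38 = (-858 + (-36 + √2592)) - 38 = (-858 + (-36 + 36*√2)) - 38 = (-894 + 36*√2) - 38 = -932 + 36*√2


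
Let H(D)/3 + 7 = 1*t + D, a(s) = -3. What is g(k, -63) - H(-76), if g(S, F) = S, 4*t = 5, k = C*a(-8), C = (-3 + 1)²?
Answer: 933/4 ≈ 233.25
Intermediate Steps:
C = 4 (C = (-2)² = 4)
k = -12 (k = 4*(-3) = -12)
t = 5/4 (t = (¼)*5 = 5/4 ≈ 1.2500)
H(D) = -69/4 + 3*D (H(D) = -21 + 3*(1*(5/4) + D) = -21 + 3*(5/4 + D) = -21 + (15/4 + 3*D) = -69/4 + 3*D)
g(k, -63) - H(-76) = -12 - (-69/4 + 3*(-76)) = -12 - (-69/4 - 228) = -12 - 1*(-981/4) = -12 + 981/4 = 933/4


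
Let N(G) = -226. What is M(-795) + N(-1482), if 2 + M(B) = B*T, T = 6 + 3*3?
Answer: -12153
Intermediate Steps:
T = 15 (T = 6 + 9 = 15)
M(B) = -2 + 15*B (M(B) = -2 + B*15 = -2 + 15*B)
M(-795) + N(-1482) = (-2 + 15*(-795)) - 226 = (-2 - 11925) - 226 = -11927 - 226 = -12153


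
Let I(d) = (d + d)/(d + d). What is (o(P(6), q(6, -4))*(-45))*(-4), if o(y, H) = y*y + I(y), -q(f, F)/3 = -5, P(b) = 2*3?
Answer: 6660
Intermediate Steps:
P(b) = 6
q(f, F) = 15 (q(f, F) = -3*(-5) = 15)
I(d) = 1 (I(d) = (2*d)/((2*d)) = (2*d)*(1/(2*d)) = 1)
o(y, H) = 1 + y² (o(y, H) = y*y + 1 = y² + 1 = 1 + y²)
(o(P(6), q(6, -4))*(-45))*(-4) = ((1 + 6²)*(-45))*(-4) = ((1 + 36)*(-45))*(-4) = (37*(-45))*(-4) = -1665*(-4) = 6660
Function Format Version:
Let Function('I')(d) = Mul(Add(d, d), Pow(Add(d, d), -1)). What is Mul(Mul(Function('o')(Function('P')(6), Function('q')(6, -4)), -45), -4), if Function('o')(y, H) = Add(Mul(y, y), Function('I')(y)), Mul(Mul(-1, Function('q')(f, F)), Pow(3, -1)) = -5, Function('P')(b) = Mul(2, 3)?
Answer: 6660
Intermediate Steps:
Function('P')(b) = 6
Function('q')(f, F) = 15 (Function('q')(f, F) = Mul(-3, -5) = 15)
Function('I')(d) = 1 (Function('I')(d) = Mul(Mul(2, d), Pow(Mul(2, d), -1)) = Mul(Mul(2, d), Mul(Rational(1, 2), Pow(d, -1))) = 1)
Function('o')(y, H) = Add(1, Pow(y, 2)) (Function('o')(y, H) = Add(Mul(y, y), 1) = Add(Pow(y, 2), 1) = Add(1, Pow(y, 2)))
Mul(Mul(Function('o')(Function('P')(6), Function('q')(6, -4)), -45), -4) = Mul(Mul(Add(1, Pow(6, 2)), -45), -4) = Mul(Mul(Add(1, 36), -45), -4) = Mul(Mul(37, -45), -4) = Mul(-1665, -4) = 6660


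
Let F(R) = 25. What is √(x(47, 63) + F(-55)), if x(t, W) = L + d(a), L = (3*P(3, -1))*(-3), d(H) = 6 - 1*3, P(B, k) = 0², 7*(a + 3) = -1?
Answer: 2*√7 ≈ 5.2915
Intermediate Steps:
a = -22/7 (a = -3 + (⅐)*(-1) = -3 - ⅐ = -22/7 ≈ -3.1429)
P(B, k) = 0
d(H) = 3 (d(H) = 6 - 3 = 3)
L = 0 (L = (3*0)*(-3) = 0*(-3) = 0)
x(t, W) = 3 (x(t, W) = 0 + 3 = 3)
√(x(47, 63) + F(-55)) = √(3 + 25) = √28 = 2*√7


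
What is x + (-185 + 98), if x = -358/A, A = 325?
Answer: -28633/325 ≈ -88.102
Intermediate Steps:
x = -358/325 ≈ -1.1015
x + (-185 + 98) = -358/325 + (-185 + 98) = -358/325 - 87 = -28633/325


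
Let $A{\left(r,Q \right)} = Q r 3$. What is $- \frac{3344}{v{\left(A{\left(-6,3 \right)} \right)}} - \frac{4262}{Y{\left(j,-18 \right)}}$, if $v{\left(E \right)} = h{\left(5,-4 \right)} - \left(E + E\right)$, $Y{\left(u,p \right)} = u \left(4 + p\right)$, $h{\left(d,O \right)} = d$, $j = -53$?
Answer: $- \frac{1481427}{41923} \approx -35.337$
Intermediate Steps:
$A{\left(r,Q \right)} = 3 Q r$
$v{\left(E \right)} = 5 - 2 E$ ($v{\left(E \right)} = 5 - \left(E + E\right) = 5 - 2 E$)
$- \frac{3344}{v{\left(A{\left(-6,3 \right)} \right)}} - \frac{4262}{Y{\left(j,-18 \right)}} = - \frac{3344}{5 - 2 \cdot 3 \cdot 3 \left(-6\right)} - \frac{4262}{\left(-53\right) \left(4 - 18\right)} = - \frac{3344}{5 - -108} - \frac{4262}{\left(-53\right) \left(-14\right)} = - \frac{3344}{5 + 108} - \frac{4262}{742} = - \frac{3344}{113} - \frac{2131}{371} = - \frac{1481427}{41923}$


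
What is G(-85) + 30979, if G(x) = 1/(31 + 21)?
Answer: 1610909/52 ≈ 30979.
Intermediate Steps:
G(x) = 1/52
G(-85) + 30979 = 1/52 + 30979 = 1610909/52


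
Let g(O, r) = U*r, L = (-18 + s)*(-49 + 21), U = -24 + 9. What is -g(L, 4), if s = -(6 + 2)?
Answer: 60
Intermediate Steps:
s = -8 (s = -1*8 = -8)
U = -15
L = 728 (L = (-18 - 8)*(-49 + 21) = -26*(-28) = 728)
g(O, r) = -15*r
-g(L, 4) = -(-15)*4 = -1*(-60) = 60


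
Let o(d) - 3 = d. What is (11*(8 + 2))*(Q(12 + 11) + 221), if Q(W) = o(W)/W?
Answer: 561990/23 ≈ 24434.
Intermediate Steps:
o(d) = 3 + d
Q(W) = (3 + W)/W
(11*(8 + 2))*(Q(12 + 11) + 221) = (11*(8 + 2))*((3 + (12 + 11))/(12 + 11) + 221) = (11*10)*((3 + 23)/23 + 221) = 110*((1/23)*26 + 221) = 110*(26/23 + 221) = 110*(5109/23) = 561990/23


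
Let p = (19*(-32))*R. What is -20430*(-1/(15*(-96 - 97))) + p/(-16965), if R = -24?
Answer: -8640862/1091415 ≈ -7.9171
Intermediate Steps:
p = 14592 (p = (19*(-32))*(-24) = -608*(-24) = 14592)
-20430*(-1/(15*(-96 - 97))) + p/(-16965) = -20430*(-1/(15*(-96 - 97))) + 14592/(-16965) = -20430/((-193*(-15))) + 14592*(-1/16965) = -20430/2895 - 4864/5655 = -20430*1/2895 - 4864/5655 = -1362/193 - 4864/5655 = -8640862/1091415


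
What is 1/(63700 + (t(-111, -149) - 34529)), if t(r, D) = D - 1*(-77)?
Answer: 1/29099 ≈ 3.4365e-5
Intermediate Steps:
t(r, D) = 77 + D (t(r, D) = D + 77 = 77 + D)
1/(63700 + (t(-111, -149) - 34529)) = 1/(63700 + ((77 - 149) - 34529)) = 1/(63700 + (-72 - 34529)) = 1/(63700 - 34601) = 1/29099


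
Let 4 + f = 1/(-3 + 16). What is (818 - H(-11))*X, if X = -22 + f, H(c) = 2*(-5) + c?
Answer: -282743/13 ≈ -21749.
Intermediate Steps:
H(c) = -10 + c
f = -51/13 (f = -4 + 1/(-3 + 16) = -4 + 1/13 = -51/13 ≈ -3.9231)
X = -337/13 (X = -22 - 51/13 = -337/13 ≈ -25.923)
(818 - H(-11))*X = (818 - (-10 - 11))*(-337/13) = (818 - 1*(-21))*(-337/13) = (818 + 21)*(-337/13) = 839*(-337/13) = -282743/13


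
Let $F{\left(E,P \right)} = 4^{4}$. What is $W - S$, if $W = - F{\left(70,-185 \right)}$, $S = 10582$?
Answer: $-10838$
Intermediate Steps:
$F{\left(E,P \right)} = 256$
$W = -256$ ($W = \left(-1\right) 256 = -256$)
$W - S = -256 - 10582 = -10838$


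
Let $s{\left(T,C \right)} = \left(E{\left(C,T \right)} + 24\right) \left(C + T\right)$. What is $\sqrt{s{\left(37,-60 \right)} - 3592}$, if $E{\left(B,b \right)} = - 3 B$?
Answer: $2 i \sqrt{2071} \approx 91.016 i$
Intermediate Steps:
$s{\left(T,C \right)} = \left(24 - 3 C\right) \left(C + T\right)$ ($s{\left(T,C \right)} = \left(- 3 C + 24\right) \left(C + T\right) = \left(24 - 3 C\right) \left(C + T\right)$)
$\sqrt{s{\left(37,-60 \right)} - 3592} = \sqrt{\left(- 3 \left(-60\right)^{2} + 24 \left(-60\right) + 24 \cdot 37 - \left(-180\right) 37\right) - 3592} = \sqrt{\left(\left(-3\right) 3600 - 1440 + 888 + 6660\right) - 3592} = \sqrt{\left(-10800 - 1440 + 888 + 6660\right) - 3592} = \sqrt{-4692 - 3592} = \sqrt{-8284} = 2 i \sqrt{2071}$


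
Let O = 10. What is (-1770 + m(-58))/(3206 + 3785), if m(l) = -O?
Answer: -1780/6991 ≈ -0.25461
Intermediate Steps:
m(l) = -10 (m(l) = -1*10 = -10)
(-1770 + m(-58))/(3206 + 3785) = (-1770 - 10)/(3206 + 3785) = -1780/6991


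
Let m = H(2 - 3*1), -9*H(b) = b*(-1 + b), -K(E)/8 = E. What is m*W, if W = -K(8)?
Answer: -128/9 ≈ -14.222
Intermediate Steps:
K(E) = -8*E
H(b) = -b*(-1 + b)/9
m = -2/9 (m = (2 - 3*1)*(1 - (2 - 3*1))/9 = (2 - 3)*(1 - (2 - 3))/9 = (⅑)*(-1)*(1 - 1*(-1)) = (⅑)*(-1)*(1 + 1) = (⅑)*(-1)*2 = -2/9 ≈ -0.22222)
W = 64 (W = -(-8)*8 = -1*(-64) = 64)
m*W = -2/9*64 = -128/9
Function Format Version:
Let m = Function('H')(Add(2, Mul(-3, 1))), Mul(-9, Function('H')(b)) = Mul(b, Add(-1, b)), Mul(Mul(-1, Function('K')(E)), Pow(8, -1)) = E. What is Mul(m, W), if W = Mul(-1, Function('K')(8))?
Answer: Rational(-128, 9) ≈ -14.222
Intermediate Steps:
Function('K')(E) = Mul(-8, E)
Function('H')(b) = Mul(Rational(-1, 9), b, Add(-1, b)) (Function('H')(b) = Mul(Rational(-1, 9), Mul(b, Add(-1, b))) = Mul(Rational(-1, 9), b, Add(-1, b)))
m = Rational(-2, 9) (m = Mul(Rational(1, 9), Add(2, Mul(-3, 1)), Add(1, Mul(-1, Add(2, Mul(-3, 1))))) = Mul(Rational(1, 9), Add(2, -3), Add(1, Mul(-1, Add(2, -3)))) = Mul(Rational(1, 9), -1, Add(1, Mul(-1, -1))) = Mul(Rational(1, 9), -1, Add(1, 1)) = Mul(Rational(1, 9), -1, 2) = Rational(-2, 9) ≈ -0.22222)
W = 64 (W = Mul(-1, Mul(-8, 8)) = Mul(-1, -64) = 64)
Mul(m, W) = Mul(Rational(-2, 9), 64) = Rational(-128, 9)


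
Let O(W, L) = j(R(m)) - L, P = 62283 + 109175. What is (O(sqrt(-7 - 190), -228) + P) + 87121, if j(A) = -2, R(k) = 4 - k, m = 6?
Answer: 258805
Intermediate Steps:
P = 171458
O(W, L) = -2 - L
(O(sqrt(-7 - 190), -228) + P) + 87121 = ((-2 - 1*(-228)) + 171458) + 87121 = ((-2 + 228) + 171458) + 87121 = (226 + 171458) + 87121 = 171684 + 87121 = 258805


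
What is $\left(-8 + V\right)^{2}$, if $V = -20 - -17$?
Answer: $121$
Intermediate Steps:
$V = -3$ ($V = -20 + 17 = -3$)
$\left(-8 + V\right)^{2} = \left(-8 - 3\right)^{2} = \left(-11\right)^{2} = 121$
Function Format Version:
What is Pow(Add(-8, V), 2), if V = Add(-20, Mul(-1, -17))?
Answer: 121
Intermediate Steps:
V = -3 (V = Add(-20, 17) = -3)
Pow(Add(-8, V), 2) = Pow(Add(-8, -3), 2) = Pow(-11, 2) = 121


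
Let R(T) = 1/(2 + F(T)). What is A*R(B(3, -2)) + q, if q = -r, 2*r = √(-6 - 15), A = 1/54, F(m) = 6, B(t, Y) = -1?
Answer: 1/432 - I*√21/2 ≈ 0.0023148 - 2.2913*I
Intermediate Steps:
A = 1/54 ≈ 0.018519
r = I*√21/2 (r = √(-6 - 15)/2 = √(-21)/2 = (I*√21)/2 = I*√21/2 ≈ 2.2913*I)
R(T) = ⅛ (R(T) = 1/(2 + 6) = 1/8 = ⅛)
q = -I*√21/2 ≈ -2.2913*I
A*R(B(3, -2)) + q = (1/54)*(⅛) - I*√21/2 = 1/432 - I*√21/2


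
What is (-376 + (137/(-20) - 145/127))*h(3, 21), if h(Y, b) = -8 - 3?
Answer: 10728729/2540 ≈ 4223.9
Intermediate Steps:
h(Y, b) = -11
(-376 + (137/(-20) - 145/127))*h(3, 21) = (-376 + (137/(-20) - 145/127))*(-11) = (-376 + (137*(-1/20) - 145*1/127))*(-11) = (-376 + (-137/20 - 145/127))*(-11) = (-376 - 20299/2540)*(-11) = -975339/2540*(-11) = 10728729/2540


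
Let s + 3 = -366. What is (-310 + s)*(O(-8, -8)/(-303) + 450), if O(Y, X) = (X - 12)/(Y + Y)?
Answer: -370323205/1212 ≈ -3.0555e+5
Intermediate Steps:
s = -369 (s = -3 - 366 = -369)
O(Y, X) = (-12 + X)/(2*Y) (O(Y, X) = (-12 + X)/((2*Y)) = (-12 + X)*(1/(2*Y)) = (-12 + X)/(2*Y))
(-310 + s)*(O(-8, -8)/(-303) + 450) = (-310 - 369)*(((½)*(-12 - 8)/(-8))/(-303) + 450) = -679*(((½)*(-⅛)*(-20))*(-1/303) + 450) = -679*((5/4)*(-1/303) + 450) = -679*(-5/1212 + 450) = -679*545395/1212 = -370323205/1212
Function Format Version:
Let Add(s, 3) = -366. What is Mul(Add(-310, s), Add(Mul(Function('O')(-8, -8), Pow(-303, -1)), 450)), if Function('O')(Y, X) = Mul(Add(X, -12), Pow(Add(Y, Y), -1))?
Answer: Rational(-370323205, 1212) ≈ -3.0555e+5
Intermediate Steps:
s = -369 (s = Add(-3, -366) = -369)
Function('O')(Y, X) = Mul(Rational(1, 2), Pow(Y, -1), Add(-12, X)) (Function('O')(Y, X) = Mul(Add(-12, X), Pow(Mul(2, Y), -1)) = Mul(Add(-12, X), Mul(Rational(1, 2), Pow(Y, -1))) = Mul(Rational(1, 2), Pow(Y, -1), Add(-12, X)))
Mul(Add(-310, s), Add(Mul(Function('O')(-8, -8), Pow(-303, -1)), 450)) = Mul(Add(-310, -369), Add(Mul(Mul(Rational(1, 2), Pow(-8, -1), Add(-12, -8)), Pow(-303, -1)), 450)) = Mul(-679, Add(Mul(Mul(Rational(1, 2), Rational(-1, 8), -20), Rational(-1, 303)), 450)) = Mul(-679, Add(Mul(Rational(5, 4), Rational(-1, 303)), 450)) = Mul(-679, Add(Rational(-5, 1212), 450)) = Mul(-679, Rational(545395, 1212)) = Rational(-370323205, 1212)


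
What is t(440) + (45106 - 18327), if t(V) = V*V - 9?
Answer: 220370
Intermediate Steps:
t(V) = -9 + V**2 (t(V) = V**2 - 9 = -9 + V**2)
t(440) + (45106 - 18327) = (-9 + 440**2) + (45106 - 18327) = (-9 + 193600) + 26779 = 193591 + 26779 = 220370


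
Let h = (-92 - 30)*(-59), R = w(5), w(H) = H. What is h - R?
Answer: 7193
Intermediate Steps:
R = 5
h = 7198 (h = -122*(-59) = 7198)
h - R = 7198 - 1*5 = 7198 - 5 = 7193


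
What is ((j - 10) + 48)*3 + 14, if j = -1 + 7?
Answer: 146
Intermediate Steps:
j = 6
((j - 10) + 48)*3 + 14 = ((6 - 10) + 48)*3 + 14 = (-4 + 48)*3 + 14 = 44*3 + 14 = 132 + 14 = 146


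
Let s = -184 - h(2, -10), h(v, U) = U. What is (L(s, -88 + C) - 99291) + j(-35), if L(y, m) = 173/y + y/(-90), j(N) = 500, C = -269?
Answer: -85947353/870 ≈ -98790.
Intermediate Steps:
s = -174 (s = -184 - 1*(-10) = -184 + 10 = -174)
L(y, m) = 173/y - y/90 (L(y, m) = 173/y + y*(-1/90) = 173/y - y/90)
(L(s, -88 + C) - 99291) + j(-35) = ((173/(-174) - 1/90*(-174)) - 99291) + 500 = ((173*(-1/174) + 29/15) - 99291) + 500 = ((-173/174 + 29/15) - 99291) + 500 = (817/870 - 99291) + 500 = -86382353/870 + 500 = -85947353/870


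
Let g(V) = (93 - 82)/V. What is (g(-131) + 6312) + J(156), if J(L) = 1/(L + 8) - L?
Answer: 132253831/21484 ≈ 6155.9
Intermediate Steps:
g(V) = 11/V
J(L) = 1/(8 + L) - L
(g(-131) + 6312) + J(156) = (11/(-131) + 6312) + (1 - 1*156² - 8*156)/(8 + 156) = (11*(-1/131) + 6312) + (1 - 1*24336 - 1248)/164 = (-11/131 + 6312) + (1 - 24336 - 1248)/164 = 826861/131 + (1/164)*(-25583) = 826861/131 - 25583/164 = 132253831/21484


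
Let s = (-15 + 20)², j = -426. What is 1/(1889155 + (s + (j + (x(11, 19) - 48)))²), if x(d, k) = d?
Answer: 1/2080999 ≈ 4.8054e-7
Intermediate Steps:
s = 25 (s = 5² = 25)
1/(1889155 + (s + (j + (x(11, 19) - 48)))²) = 1/(1889155 + (25 + (-426 + (11 - 48)))²) = 1/(1889155 + (25 + (-426 - 37))²) = 1/(1889155 + (25 - 463)²) = 1/(1889155 + (-438)²) = 1/(1889155 + 191844) = 1/2080999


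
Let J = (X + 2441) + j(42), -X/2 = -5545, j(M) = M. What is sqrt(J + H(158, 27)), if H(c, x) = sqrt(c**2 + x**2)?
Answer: sqrt(13573 + sqrt(25693)) ≈ 117.19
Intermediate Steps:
X = 11090 (X = -2*(-5545) = 11090)
J = 13573 (J = (11090 + 2441) + 42 = 13531 + 42 = 13573)
sqrt(J + H(158, 27)) = sqrt(13573 + sqrt(158**2 + 27**2)) = sqrt(13573 + sqrt(24964 + 729)) = sqrt(13573 + sqrt(25693))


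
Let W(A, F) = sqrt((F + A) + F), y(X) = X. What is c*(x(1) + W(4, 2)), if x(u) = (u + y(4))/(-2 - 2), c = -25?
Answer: 125/4 - 50*sqrt(2) ≈ -39.461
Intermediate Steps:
x(u) = -1 - u/4 (x(u) = (u + 4)/(-2 - 2) = (4 + u)/(-4) = (4 + u)*(-1/4) = -1 - u/4)
W(A, F) = sqrt(A + 2*F) (W(A, F) = sqrt((A + F) + F) = sqrt(A + 2*F))
c*(x(1) + W(4, 2)) = -25*((-1 - 1/4*1) + sqrt(4 + 2*2)) = -25*((-1 - 1/4) + sqrt(4 + 4)) = -25*(-5/4 + sqrt(8)) = -25*(-5/4 + 2*sqrt(2)) = 125/4 - 50*sqrt(2)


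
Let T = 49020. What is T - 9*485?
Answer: 44655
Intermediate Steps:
T - 9*485 = 49020 - 9*485 = 49020 - 4365 = 44655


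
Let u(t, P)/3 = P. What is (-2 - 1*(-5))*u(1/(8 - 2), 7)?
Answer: 63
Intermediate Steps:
u(t, P) = 3*P
(-2 - 1*(-5))*u(1/(8 - 2), 7) = (-2 - 1*(-5))*(3*7) = (-2 + 5)*21 = 3*21 = 63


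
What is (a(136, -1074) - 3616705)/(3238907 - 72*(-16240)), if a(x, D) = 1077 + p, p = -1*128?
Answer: -3615756/4408187 ≈ -0.82024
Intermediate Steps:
p = -128
a(x, D) = 949 (a(x, D) = 1077 - 128 = 949)
(a(136, -1074) - 3616705)/(3238907 - 72*(-16240)) = (949 - 3616705)/(3238907 - 72*(-16240)) = -3615756/(3238907 + 1169280) = -3615756/4408187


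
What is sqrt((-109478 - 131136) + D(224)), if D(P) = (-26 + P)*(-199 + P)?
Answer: 4*I*sqrt(14729) ≈ 485.45*I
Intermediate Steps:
D(P) = (-199 + P)*(-26 + P)
sqrt((-109478 - 131136) + D(224)) = sqrt((-109478 - 131136) + (5174 + 224**2 - 225*224)) = sqrt(-240614 + (5174 + 50176 - 50400)) = sqrt(-240614 + 4950) = sqrt(-235664) = 4*I*sqrt(14729)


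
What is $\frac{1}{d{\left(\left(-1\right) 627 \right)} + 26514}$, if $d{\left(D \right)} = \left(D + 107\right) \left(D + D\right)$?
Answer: $\frac{1}{678594} \approx 1.4736 \cdot 10^{-6}$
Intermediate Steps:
$d{\left(D \right)} = 2 D \left(107 + D\right)$ ($d{\left(D \right)} = \left(107 + D\right) 2 D = 2 D \left(107 + D\right)$)
$\frac{1}{d{\left(\left(-1\right) 627 \right)} + 26514} = \frac{1}{2 \left(\left(-1\right) 627\right) \left(107 - 627\right) + 26514} = \frac{1}{2 \left(-627\right) \left(107 - 627\right) + 26514} = \frac{1}{2 \left(-627\right) \left(-520\right) + 26514} = \frac{1}{652080 + 26514} = \frac{1}{678594}$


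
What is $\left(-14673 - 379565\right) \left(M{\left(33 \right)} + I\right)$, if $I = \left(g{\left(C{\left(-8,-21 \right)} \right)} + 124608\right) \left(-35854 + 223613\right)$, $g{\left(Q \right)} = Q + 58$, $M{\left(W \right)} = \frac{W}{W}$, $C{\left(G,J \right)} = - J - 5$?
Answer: $-9229177669664082$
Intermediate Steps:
$C{\left(G,J \right)} = -5 - J$
$M{\left(W \right)} = 1$
$g{\left(Q \right)} = 58 + Q$
$I = 23410167638$ ($I = \left(\left(58 - -16\right) + 124608\right) \left(-35854 + 223613\right) = \left(\left(58 + \left(-5 + 21\right)\right) + 124608\right) 187759 = \left(\left(58 + 16\right) + 124608\right) 187759 = \left(74 + 124608\right) 187759 = 124682 \cdot 187759 = 23410167638$)
$\left(-14673 - 379565\right) \left(M{\left(33 \right)} + I\right) = \left(-14673 - 379565\right) \left(1 + 23410167638\right) = \left(-394238\right) 23410167639 = -9229177669664082$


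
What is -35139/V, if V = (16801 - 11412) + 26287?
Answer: -35139/31676 ≈ -1.1093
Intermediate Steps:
V = 31676 (V = 5389 + 26287 = 31676)
-35139/V = -35139/31676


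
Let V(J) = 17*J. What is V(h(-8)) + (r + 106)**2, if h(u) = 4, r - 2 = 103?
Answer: 44589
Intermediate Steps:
r = 105 (r = 2 + 103 = 105)
V(h(-8)) + (r + 106)**2 = 17*4 + (105 + 106)**2 = 68 + 211**2 = 68 + 44521 = 44589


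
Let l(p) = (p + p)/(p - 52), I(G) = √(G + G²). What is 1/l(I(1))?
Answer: ½ - 13*√2 ≈ -17.885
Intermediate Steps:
l(p) = 2*p/(-52 + p) (l(p) = (2*p)/(-52 + p) = 2*p/(-52 + p))
1/l(I(1)) = 1/(2*√(1*(1 + 1))/(-52 + √(1*(1 + 1)))) = 1/(2*√(1*2)/(-52 + √(1*2))) = 1/(2*√2/(-52 + √2)) = √2*(-52 + √2)/4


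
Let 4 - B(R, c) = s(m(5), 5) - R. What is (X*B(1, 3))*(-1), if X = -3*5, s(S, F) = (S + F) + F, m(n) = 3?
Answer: -120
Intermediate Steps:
s(S, F) = S + 2*F (s(S, F) = (F + S) + F = S + 2*F)
B(R, c) = -9 + R (B(R, c) = 4 - ((3 + 2*5) - R) = 4 - ((3 + 10) - R) = 4 - (13 - R) = 4 + (-13 + R) = -9 + R)
X = -15
(X*B(1, 3))*(-1) = -15*(-9 + 1)*(-1) = -15*(-8)*(-1) = 120*(-1) = -120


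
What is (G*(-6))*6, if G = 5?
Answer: -180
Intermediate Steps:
(G*(-6))*6 = (5*(-6))*6 = -30*6 = -180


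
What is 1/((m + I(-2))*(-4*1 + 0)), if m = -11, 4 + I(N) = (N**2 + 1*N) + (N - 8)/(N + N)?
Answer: 1/42 ≈ 0.023810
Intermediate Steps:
I(N) = -4 + N + N**2 + (-8 + N)/(2*N) (I(N) = -4 + ((N**2 + 1*N) + (N - 8)/(N + N)) = -4 + ((N**2 + N) + (-8 + N)/((2*N))) = -4 + ((N + N**2) + (-8 + N)*(1/(2*N))) = -4 + ((N + N**2) + (-8 + N)/(2*N)) = -4 + (N + N**2 + (-8 + N)/(2*N)) = -4 + N + N**2 + (-8 + N)/(2*N))
1/((m + I(-2))*(-4*1 + 0)) = 1/((-11 + (-7/2 - 2 + (-2)**2 - 4/(-2)))*(-4*1 + 0)) = 1/((-11 + (-7/2 - 2 + 4 - 4*(-1/2)))*(-4 + 0)) = 1/((-11 + (-7/2 - 2 + 4 + 2))*(-4)) = 1/((-11 + 1/2)*(-4)) = 1/(-21/2*(-4)) = 1/42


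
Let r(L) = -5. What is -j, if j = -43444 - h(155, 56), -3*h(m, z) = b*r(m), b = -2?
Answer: 130322/3 ≈ 43441.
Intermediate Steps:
h(m, z) = -10/3 (h(m, z) = -(-2)*(-5)/3 = -1/3*10 = -10/3)
j = -130322/3 (j = -43444 - 1*(-10/3) = -43444 + 10/3 = -130322/3 ≈ -43441.)
-j = -1*(-130322/3) = 130322/3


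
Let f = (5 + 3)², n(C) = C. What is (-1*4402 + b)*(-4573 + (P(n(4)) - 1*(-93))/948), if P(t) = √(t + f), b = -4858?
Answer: 3345260655/79 - 4630*√17/237 ≈ 4.2345e+7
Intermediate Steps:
f = 64 (f = 8² = 64)
P(t) = √(64 + t) (P(t) = √(t + 64) = √(64 + t))
(-1*4402 + b)*(-4573 + (P(n(4)) - 1*(-93))/948) = (-1*4402 - 4858)*(-4573 + (√(64 + 4) - 1*(-93))/948) = (-4402 - 4858)*(-4573 + (√68 + 93)*(1/948)) = -9260*(-4573 + (2*√17 + 93)*(1/948)) = -9260*(-4573 + (93 + 2*√17)*(1/948)) = -9260*(-4573 + (31/316 + √17/474)) = -9260*(-1445037/316 + √17/474) = 3345260655/79 - 4630*√17/237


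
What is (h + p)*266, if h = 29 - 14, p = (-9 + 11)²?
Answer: 5054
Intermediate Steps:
p = 4 (p = 2² = 4)
h = 15
(h + p)*266 = (15 + 4)*266 = 19*266 = 5054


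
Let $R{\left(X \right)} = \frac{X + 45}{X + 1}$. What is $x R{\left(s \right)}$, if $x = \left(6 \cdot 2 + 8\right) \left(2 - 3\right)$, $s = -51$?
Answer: $- \frac{12}{5} \approx -2.4$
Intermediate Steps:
$x = -20$ ($x = \left(12 + 8\right) \left(-1\right) = 20 \left(-1\right) = -20$)
$R{\left(X \right)} = \frac{45 + X}{1 + X}$
$x R{\left(s \right)} = - 20 \frac{45 - 51}{1 - 51} = - 20 \frac{1}{-50} \left(-6\right) = - 20 \left(\left(- \frac{1}{50}\right) \left(-6\right)\right) = \left(-20\right) \frac{3}{25} = - \frac{12}{5}$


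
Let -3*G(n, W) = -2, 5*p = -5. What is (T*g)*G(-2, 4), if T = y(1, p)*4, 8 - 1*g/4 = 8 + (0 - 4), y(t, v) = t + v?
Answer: 0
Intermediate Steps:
p = -1 (p = (⅕)*(-5) = -1)
G(n, W) = ⅔ (G(n, W) = -⅓*(-2) = ⅔)
g = 16 (g = 32 - 4*(8 + (0 - 4)) = 32 - 4*(8 - 4) = 32 - 4*4 = 32 - 16 = 16)
T = 0 (T = (1 - 1)*4 = 0*4 = 0)
(T*g)*G(-2, 4) = (0*16)*(⅔) = 0*(⅔) = 0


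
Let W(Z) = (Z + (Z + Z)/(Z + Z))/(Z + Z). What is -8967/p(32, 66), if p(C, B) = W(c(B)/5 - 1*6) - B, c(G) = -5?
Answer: 20923/153 ≈ 136.75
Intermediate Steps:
W(Z) = (1 + Z)/(2*Z) (W(Z) = (Z + (2*Z)/((2*Z)))/((2*Z)) = (Z + (2*Z)*(1/(2*Z)))*(1/(2*Z)) = (Z + 1)*(1/(2*Z)) = (1 + Z)*(1/(2*Z)) = (1 + Z)/(2*Z))
p(C, B) = 3/7 - B (p(C, B) = (1 + (-5/5 - 1*6))/(2*(-5/5 - 1*6)) - B = (1 + (-5*1/5 - 6))/(2*(-5*1/5 - 6)) - B = (1 + (-1 - 6))/(2*(-1 - 6)) - B = (1/2)*(1 - 7)/(-7) - B = (1/2)*(-1/7)*(-6) - B = 3/7 - B)
-8967/p(32, 66) = -8967/(3/7 - 1*66) = -8967/(3/7 - 66) = -8967/(-459/7) = -8967*(-7/459) = 20923/153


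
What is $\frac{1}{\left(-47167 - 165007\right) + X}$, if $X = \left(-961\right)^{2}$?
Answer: $\frac{1}{711347} \approx 1.4058 \cdot 10^{-6}$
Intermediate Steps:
$X = 923521$
$\frac{1}{\left(-47167 - 165007\right) + X} = \frac{1}{\left(-47167 - 165007\right) + 923521} = \frac{1}{-212174 + 923521} = \frac{1}{711347}$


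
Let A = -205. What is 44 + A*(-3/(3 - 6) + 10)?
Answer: -2211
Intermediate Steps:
44 + A*(-3/(3 - 6) + 10) = 44 - 205*(-3/(3 - 6) + 10) = 44 - 205*(-3/(-3) + 10) = 44 - 205*(-3*(-1/3) + 10) = 44 - 205*(1 + 10) = 44 - 205*11 = 44 - 2255 = -2211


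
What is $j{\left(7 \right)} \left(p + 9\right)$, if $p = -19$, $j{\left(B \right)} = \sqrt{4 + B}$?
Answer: $- 10 \sqrt{11} \approx -33.166$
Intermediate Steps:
$j{\left(7 \right)} \left(p + 9\right) = \sqrt{4 + 7} \left(-19 + 9\right) = \sqrt{11} \left(-10\right) = - 10 \sqrt{11}$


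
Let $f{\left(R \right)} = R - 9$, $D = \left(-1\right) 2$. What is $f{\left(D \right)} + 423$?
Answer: $412$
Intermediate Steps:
$D = -2$
$f{\left(R \right)} = -9 + R$ ($f{\left(R \right)} = R - 9 = -9 + R$)
$f{\left(D \right)} + 423 = \left(-9 - 2\right) + 423 = -11 + 423 = 412$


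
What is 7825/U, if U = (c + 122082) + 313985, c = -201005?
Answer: 7825/235062 ≈ 0.033289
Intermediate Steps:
U = 235062 (U = (-201005 + 122082) + 313985 = -78923 + 313985 = 235062)
7825/U = 7825/235062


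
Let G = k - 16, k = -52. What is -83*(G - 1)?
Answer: 5727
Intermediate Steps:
G = -68 (G = -52 - 16 = -68)
-83*(G - 1) = -83*(-68 - 1) = -83*(-69) = 5727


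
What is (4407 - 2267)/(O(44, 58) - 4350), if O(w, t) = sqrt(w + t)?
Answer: -1551500/3153733 - 1070*sqrt(102)/9461199 ≈ -0.49310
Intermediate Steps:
O(w, t) = sqrt(t + w)
(4407 - 2267)/(O(44, 58) - 4350) = (4407 - 2267)/(sqrt(58 + 44) - 4350) = 2140/(sqrt(102) - 4350) = 2140/(-4350 + sqrt(102))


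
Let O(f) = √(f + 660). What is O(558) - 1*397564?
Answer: -397564 + √1218 ≈ -3.9753e+5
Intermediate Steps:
O(f) = √(660 + f)
O(558) - 1*397564 = √(660 + 558) - 1*397564 = √1218 - 397564 = -397564 + √1218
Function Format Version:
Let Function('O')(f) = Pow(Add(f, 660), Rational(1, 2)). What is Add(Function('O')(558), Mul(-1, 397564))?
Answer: Add(-397564, Pow(1218, Rational(1, 2))) ≈ -3.9753e+5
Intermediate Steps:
Function('O')(f) = Pow(Add(660, f), Rational(1, 2))
Add(Function('O')(558), Mul(-1, 397564)) = Add(Pow(Add(660, 558), Rational(1, 2)), Mul(-1, 397564)) = Add(Pow(1218, Rational(1, 2)), -397564) = Add(-397564, Pow(1218, Rational(1, 2)))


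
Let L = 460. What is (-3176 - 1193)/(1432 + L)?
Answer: -4369/1892 ≈ -2.3092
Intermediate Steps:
(-3176 - 1193)/(1432 + L) = (-3176 - 1193)/(1432 + 460) = -4369/1892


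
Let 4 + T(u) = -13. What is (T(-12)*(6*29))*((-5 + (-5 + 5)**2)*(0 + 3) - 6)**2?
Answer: -1304478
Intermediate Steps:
T(u) = -17 (T(u) = -4 - 13 = -17)
(T(-12)*(6*29))*((-5 + (-5 + 5)**2)*(0 + 3) - 6)**2 = (-102*29)*((-5 + (-5 + 5)**2)*(0 + 3) - 6)**2 = (-17*174)*((-5 + 0**2)*3 - 6)**2 = -2958*((-5 + 0)*3 - 6)**2 = -2958*(-5*3 - 6)**2 = -2958*(-15 - 6)**2 = -2958*(-21)**2 = -2958*441 = -1304478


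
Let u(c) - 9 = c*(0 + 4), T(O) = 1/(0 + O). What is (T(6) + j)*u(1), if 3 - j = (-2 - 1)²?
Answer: -455/6 ≈ -75.833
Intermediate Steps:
T(O) = 1/O
u(c) = 9 + 4*c (u(c) = 9 + c*(0 + 4) = 9 + c*4 = 9 + 4*c)
j = -6 (j = 3 - (-2 - 1)² = 3 - 1*(-3)² = 3 - 1*9 = 3 - 9 = -6)
(T(6) + j)*u(1) = (1/6 - 6)*(9 + 4*1) = (⅙ - 6)*(9 + 4) = -35/6*13 = -455/6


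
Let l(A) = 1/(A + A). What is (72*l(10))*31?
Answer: 558/5 ≈ 111.60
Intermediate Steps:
l(A) = 1/(2*A)
(72*l(10))*31 = (72*((1/2)/10))*31 = (72*((1/2)*(1/10)))*31 = (72*(1/20))*31 = (18/5)*31 = 558/5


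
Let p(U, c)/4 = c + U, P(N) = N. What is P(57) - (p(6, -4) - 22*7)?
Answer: 203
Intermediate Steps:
p(U, c) = 4*U + 4*c (p(U, c) = 4*(c + U) = 4*(U + c) = 4*U + 4*c)
P(57) - (p(6, -4) - 22*7) = 57 - ((4*6 + 4*(-4)) - 22*7) = 57 - ((24 - 16) - 154) = 57 - (8 - 154) = 57 - 1*(-146) = 57 + 146 = 203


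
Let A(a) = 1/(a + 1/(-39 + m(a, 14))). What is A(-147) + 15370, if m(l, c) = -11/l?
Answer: 12930483248/841281 ≈ 15370.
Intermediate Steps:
A(a) = 1/(a + 1/(-39 - 11/a))
A(-147) + 15370 = (11 + 39*(-147))/((-147)*(10 + 39*(-147))) + 15370 = -(11 - 5733)/(147*(10 - 5733)) + 15370 = -1/147*(-5722)/(-5723) + 15370 = -1/147*(-1/5723)*(-5722) + 15370 = -5722/841281 + 15370 = 12930483248/841281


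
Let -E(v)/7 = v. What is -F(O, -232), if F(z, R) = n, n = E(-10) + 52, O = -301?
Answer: -122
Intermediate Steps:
E(v) = -7*v
n = 122 (n = -7*(-10) + 52 = 70 + 52 = 122)
F(z, R) = 122
-F(O, -232) = -1*122 = -122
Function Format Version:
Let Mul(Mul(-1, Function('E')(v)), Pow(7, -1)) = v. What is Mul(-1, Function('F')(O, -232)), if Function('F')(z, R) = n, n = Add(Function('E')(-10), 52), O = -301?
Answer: -122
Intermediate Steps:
Function('E')(v) = Mul(-7, v)
n = 122 (n = Add(Mul(-7, -10), 52) = Add(70, 52) = 122)
Function('F')(z, R) = 122
Mul(-1, Function('F')(O, -232)) = Mul(-1, 122) = -122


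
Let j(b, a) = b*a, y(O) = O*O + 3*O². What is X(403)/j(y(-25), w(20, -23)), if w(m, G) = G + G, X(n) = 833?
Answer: -833/115000 ≈ -0.0072435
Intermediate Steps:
w(m, G) = 2*G
y(O) = 4*O² (y(O) = O² + 3*O² = 4*O²)
j(b, a) = a*b
X(403)/j(y(-25), w(20, -23)) = 833/(((2*(-23))*(4*(-25)²))) = 833/((-184*625)) = 833/((-46*2500)) = 833/(-115000) = 833*(-1/115000) = -833/115000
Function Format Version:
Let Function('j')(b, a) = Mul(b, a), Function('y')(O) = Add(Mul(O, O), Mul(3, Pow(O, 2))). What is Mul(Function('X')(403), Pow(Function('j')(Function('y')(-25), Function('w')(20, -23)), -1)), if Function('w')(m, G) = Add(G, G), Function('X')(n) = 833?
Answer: Rational(-833, 115000) ≈ -0.0072435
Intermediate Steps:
Function('w')(m, G) = Mul(2, G)
Function('y')(O) = Mul(4, Pow(O, 2)) (Function('y')(O) = Add(Pow(O, 2), Mul(3, Pow(O, 2))) = Mul(4, Pow(O, 2)))
Function('j')(b, a) = Mul(a, b)
Mul(Function('X')(403), Pow(Function('j')(Function('y')(-25), Function('w')(20, -23)), -1)) = Mul(833, Pow(Mul(Mul(2, -23), Mul(4, Pow(-25, 2))), -1)) = Mul(833, Pow(Mul(-46, Mul(4, 625)), -1)) = Mul(833, Pow(Mul(-46, 2500), -1)) = Mul(833, Pow(-115000, -1)) = Mul(833, Rational(-1, 115000)) = Rational(-833, 115000)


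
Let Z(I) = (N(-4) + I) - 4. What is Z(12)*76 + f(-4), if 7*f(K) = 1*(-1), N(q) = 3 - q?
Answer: 7979/7 ≈ 1139.9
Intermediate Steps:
f(K) = -⅐ (f(K) = (1*(-1))/7 = (⅐)*(-1) = -⅐)
Z(I) = 3 + I (Z(I) = ((3 - 1*(-4)) + I) - 4 = ((3 + 4) + I) - 4 = (7 + I) - 4 = 3 + I)
Z(12)*76 + f(-4) = (3 + 12)*76 - ⅐ = 15*76 - ⅐ = 1140 - ⅐ = 7979/7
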